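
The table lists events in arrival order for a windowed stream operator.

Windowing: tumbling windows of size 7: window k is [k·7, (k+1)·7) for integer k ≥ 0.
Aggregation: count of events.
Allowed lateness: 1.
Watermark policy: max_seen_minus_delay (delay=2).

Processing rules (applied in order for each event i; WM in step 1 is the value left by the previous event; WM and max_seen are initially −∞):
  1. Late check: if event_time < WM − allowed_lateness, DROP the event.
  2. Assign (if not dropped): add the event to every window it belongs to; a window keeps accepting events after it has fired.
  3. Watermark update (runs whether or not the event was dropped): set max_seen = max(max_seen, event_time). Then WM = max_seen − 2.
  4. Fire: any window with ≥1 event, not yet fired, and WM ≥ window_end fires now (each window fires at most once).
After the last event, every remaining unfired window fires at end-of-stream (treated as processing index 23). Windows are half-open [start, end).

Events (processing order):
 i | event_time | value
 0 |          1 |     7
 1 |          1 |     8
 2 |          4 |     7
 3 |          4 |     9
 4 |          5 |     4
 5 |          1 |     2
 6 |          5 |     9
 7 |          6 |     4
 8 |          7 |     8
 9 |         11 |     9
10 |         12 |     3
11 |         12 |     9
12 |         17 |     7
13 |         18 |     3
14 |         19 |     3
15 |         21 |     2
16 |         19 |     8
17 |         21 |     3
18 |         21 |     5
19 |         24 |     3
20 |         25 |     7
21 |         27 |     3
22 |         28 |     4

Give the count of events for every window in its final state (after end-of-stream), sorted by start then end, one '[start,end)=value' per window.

i=0 t=1 v=7: → [0,7); WM=-1
i=1 t=1 v=8: → [0,7); WM=-1
i=2 t=4 v=7: → [0,7); WM=2
i=3 t=4 v=9: → [0,7); WM=2
i=4 t=5 v=4: → [0,7); WM=3
i=5 t=1 v=2: DROP (t<3-1); WM=3
i=6 t=5 v=9: → [0,7); WM=3
i=7 t=6 v=4: → [0,7); WM=4
i=8 t=7 v=8: → [7,14); WM=5
i=9 t=11 v=9: → [7,14); WM=9; [0,7) fires=7
i=10 t=12 v=3: → [7,14); WM=10
i=11 t=12 v=9: → [7,14); WM=10
i=12 t=17 v=7: → [14,21); WM=15; [7,14) fires=4
i=13 t=18 v=3: → [14,21); WM=16
i=14 t=19 v=3: → [14,21); WM=17
i=15 t=21 v=2: → [21,28); WM=19
i=16 t=19 v=8: → [14,21); WM=19
i=17 t=21 v=3: → [21,28); WM=19
i=18 t=21 v=5: → [21,28); WM=19
i=19 t=24 v=3: → [21,28); WM=22; [14,21) fires=4
i=20 t=25 v=7: → [21,28); WM=23
i=21 t=27 v=3: → [21,28); WM=25
i=22 t=28 v=4: → [28,35); WM=26

[0,7)=7 [7,14)=4 [14,21)=4 [21,28)=6 [28,35)=1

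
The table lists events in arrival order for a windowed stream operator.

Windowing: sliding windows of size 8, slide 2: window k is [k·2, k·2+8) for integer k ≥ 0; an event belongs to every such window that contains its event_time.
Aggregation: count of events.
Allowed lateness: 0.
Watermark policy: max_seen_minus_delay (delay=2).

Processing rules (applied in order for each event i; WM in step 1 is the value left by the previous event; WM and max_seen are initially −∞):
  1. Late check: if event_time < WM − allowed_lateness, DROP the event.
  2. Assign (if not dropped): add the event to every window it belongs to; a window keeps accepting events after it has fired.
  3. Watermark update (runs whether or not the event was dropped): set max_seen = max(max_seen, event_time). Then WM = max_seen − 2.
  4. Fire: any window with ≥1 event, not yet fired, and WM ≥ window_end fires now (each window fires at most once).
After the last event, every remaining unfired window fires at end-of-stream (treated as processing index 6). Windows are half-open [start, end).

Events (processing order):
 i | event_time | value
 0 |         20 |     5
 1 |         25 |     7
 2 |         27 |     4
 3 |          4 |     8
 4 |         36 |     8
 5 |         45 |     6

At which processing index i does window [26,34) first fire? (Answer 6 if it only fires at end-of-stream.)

i=0 t=20 v=5: → [20,28),[18,26),[16,24),[14,22); WM=18
i=1 t=25 v=7: → [24,32),[22,30),[20,28),[18,26); WM=23; [14,22) fires=1
i=2 t=27 v=4: → [26,34),[24,32),[22,30),[20,28); WM=25; [16,24) fires=1
i=3 t=4 v=8: DROP (t<25-0); WM=25
i=4 t=36 v=8: → [36,44),[34,42),[32,40),[30,38); WM=34; [18,26) fires=2 [20,28) fires=3 [22,30) fires=2 [24,32) fires=2 [26,34) fires=1
i=5 t=45 v=6: → [44,52),[42,50),[40,48),[38,46); WM=43; [30,38) fires=1 [32,40) fires=1 [34,42) fires=1

4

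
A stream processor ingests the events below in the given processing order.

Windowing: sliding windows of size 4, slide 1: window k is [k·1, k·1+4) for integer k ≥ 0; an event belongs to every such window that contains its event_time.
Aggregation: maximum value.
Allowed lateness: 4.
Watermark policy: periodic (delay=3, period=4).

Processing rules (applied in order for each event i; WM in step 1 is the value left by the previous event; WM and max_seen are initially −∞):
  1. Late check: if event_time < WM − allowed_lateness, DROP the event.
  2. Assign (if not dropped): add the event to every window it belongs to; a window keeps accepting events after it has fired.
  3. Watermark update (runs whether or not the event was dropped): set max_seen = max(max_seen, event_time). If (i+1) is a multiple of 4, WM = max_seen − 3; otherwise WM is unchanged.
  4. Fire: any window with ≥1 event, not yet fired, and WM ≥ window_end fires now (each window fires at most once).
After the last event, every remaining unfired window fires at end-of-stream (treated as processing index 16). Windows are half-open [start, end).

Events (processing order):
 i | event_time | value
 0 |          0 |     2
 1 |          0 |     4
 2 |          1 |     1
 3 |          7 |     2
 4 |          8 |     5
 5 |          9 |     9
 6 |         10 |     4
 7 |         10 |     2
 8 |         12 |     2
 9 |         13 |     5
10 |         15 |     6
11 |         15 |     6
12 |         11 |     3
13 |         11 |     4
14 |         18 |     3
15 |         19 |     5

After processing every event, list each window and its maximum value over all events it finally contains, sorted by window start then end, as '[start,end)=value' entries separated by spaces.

[0,4)=4 [1,5)=1 [4,8)=2 [5,9)=5 [6,10)=9 [7,11)=9 [8,12)=9 [9,13)=9 [10,14)=5 [11,15)=5 [12,16)=6 [13,17)=6 [14,18)=6 [15,19)=6 [16,20)=5 [17,21)=5 [18,22)=5 [19,23)=5

i=0 t=0 v=2: → [0,4); WM=−∞
i=1 t=0 v=4: → [0,4); WM=−∞
i=2 t=1 v=1: → [1,5),[0,4); WM=−∞
i=3 t=7 v=2: → [7,11),[6,10),[5,9),[4,8); WM=4; [0,4) fires=4
i=4 t=8 v=5: → [8,12),[7,11),[6,10),[5,9); WM=4
i=5 t=9 v=9: → [9,13),[8,12),[7,11),[6,10); WM=4
i=6 t=10 v=4: → [10,14),[9,13),[8,12),[7,11); WM=4
i=7 t=10 v=2: → [10,14),[9,13),[8,12),[7,11); WM=7; [1,5) fires=1
i=8 t=12 v=2: → [12,16),[11,15),[10,14),[9,13); WM=7
i=9 t=13 v=5: → [13,17),[12,16),[11,15),[10,14); WM=7
i=10 t=15 v=6: → [15,19),[14,18),[13,17),[12,16); WM=7
i=11 t=15 v=6: → [15,19),[14,18),[13,17),[12,16); WM=12; [4,8) fires=2 [5,9) fires=5 [6,10) fires=9 [7,11) fires=9 [8,12) fires=9
i=12 t=11 v=3: → [11,15),[10,14),[9,13),[8,12); WM=12
i=13 t=11 v=4: → [11,15),[10,14),[9,13),[8,12); WM=12
i=14 t=18 v=3: → [18,22),[17,21),[16,20),[15,19); WM=12
i=15 t=19 v=5: → [19,23),[18,22),[17,21),[16,20); WM=16; [9,13) fires=9 [10,14) fires=5 [11,15) fires=5 [12,16) fires=6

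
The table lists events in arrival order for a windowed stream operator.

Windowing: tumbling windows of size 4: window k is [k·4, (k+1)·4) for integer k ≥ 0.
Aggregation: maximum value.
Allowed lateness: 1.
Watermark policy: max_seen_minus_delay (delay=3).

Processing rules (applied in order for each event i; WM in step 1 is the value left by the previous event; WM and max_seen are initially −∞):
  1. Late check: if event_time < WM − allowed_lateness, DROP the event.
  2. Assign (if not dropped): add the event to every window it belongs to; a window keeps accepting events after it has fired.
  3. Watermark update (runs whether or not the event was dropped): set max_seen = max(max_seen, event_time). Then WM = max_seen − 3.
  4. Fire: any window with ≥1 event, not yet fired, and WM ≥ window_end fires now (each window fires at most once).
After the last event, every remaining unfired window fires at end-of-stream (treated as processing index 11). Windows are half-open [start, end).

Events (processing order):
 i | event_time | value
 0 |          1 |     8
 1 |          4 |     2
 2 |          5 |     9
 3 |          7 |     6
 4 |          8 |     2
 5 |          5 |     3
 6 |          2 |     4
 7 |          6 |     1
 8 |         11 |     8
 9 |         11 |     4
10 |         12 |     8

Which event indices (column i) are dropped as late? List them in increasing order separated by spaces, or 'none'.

i=0 t=1 v=8: → [0,4); WM=-2
i=1 t=4 v=2: → [4,8); WM=1
i=2 t=5 v=9: → [4,8); WM=2
i=3 t=7 v=6: → [4,8); WM=4; [0,4) fires=8
i=4 t=8 v=2: → [8,12); WM=5
i=5 t=5 v=3: → [4,8); WM=5
i=6 t=2 v=4: DROP (t<5-1); WM=5
i=7 t=6 v=1: → [4,8); WM=5
i=8 t=11 v=8: → [8,12); WM=8; [4,8) fires=9
i=9 t=11 v=4: → [8,12); WM=8
i=10 t=12 v=8: → [12,16); WM=9

6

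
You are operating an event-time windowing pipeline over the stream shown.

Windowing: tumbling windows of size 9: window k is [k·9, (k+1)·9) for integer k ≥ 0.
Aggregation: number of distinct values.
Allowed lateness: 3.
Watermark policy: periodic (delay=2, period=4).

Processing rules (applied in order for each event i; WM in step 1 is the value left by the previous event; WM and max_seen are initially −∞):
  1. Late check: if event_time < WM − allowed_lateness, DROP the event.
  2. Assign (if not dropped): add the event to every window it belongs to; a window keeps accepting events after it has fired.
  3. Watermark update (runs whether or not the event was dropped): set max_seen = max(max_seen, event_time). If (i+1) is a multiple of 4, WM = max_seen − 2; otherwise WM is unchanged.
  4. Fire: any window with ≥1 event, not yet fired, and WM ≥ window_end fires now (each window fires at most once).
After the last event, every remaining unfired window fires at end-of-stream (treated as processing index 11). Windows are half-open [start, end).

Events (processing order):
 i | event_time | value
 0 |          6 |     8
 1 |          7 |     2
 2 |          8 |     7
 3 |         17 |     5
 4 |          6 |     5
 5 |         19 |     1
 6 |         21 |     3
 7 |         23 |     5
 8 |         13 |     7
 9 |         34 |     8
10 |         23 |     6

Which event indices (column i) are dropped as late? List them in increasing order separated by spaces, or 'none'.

4 8

i=0 t=6 v=8: → [0,9); WM=−∞
i=1 t=7 v=2: → [0,9); WM=−∞
i=2 t=8 v=7: → [0,9); WM=−∞
i=3 t=17 v=5: → [9,18); WM=15; [0,9) fires=3
i=4 t=6 v=5: DROP (t<15-3); WM=15
i=5 t=19 v=1: → [18,27); WM=15
i=6 t=21 v=3: → [18,27); WM=15
i=7 t=23 v=5: → [18,27); WM=21; [9,18) fires=1
i=8 t=13 v=7: DROP (t<21-3); WM=21
i=9 t=34 v=8: → [27,36); WM=21
i=10 t=23 v=6: → [18,27); WM=21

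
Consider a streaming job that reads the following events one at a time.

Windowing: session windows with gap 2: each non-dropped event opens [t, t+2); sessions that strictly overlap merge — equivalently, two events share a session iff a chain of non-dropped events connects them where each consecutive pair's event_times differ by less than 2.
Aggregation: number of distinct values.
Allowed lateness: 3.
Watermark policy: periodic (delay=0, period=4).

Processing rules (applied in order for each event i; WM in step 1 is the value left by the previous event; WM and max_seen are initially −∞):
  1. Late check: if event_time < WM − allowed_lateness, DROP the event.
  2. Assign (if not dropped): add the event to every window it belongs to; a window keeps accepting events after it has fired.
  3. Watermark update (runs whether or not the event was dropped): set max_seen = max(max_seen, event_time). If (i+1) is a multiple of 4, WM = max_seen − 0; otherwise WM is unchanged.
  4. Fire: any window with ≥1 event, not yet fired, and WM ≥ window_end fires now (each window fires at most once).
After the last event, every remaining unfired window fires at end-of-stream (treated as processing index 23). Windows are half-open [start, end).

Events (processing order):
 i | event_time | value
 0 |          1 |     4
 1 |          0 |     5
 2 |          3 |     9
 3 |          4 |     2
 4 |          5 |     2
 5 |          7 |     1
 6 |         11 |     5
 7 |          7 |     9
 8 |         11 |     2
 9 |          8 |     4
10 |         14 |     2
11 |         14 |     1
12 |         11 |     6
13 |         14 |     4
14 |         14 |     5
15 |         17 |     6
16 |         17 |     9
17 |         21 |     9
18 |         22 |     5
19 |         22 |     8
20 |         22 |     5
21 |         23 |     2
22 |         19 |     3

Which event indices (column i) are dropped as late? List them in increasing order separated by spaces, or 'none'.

none

i=0 t=1 v=4: → [1,3); WM=−∞
i=1 t=0 v=5: → [0,3); WM=−∞
i=2 t=3 v=9: → [3,5); WM=−∞
i=3 t=4 v=2: → [3,6); WM=4
i=4 t=5 v=2: → [3,7); WM=4
i=5 t=7 v=1: → [7,9); WM=4
i=6 t=11 v=5: → [11,13); WM=4
i=7 t=7 v=9: → [7,9); WM=11
i=8 t=11 v=2: → [11,13); WM=11
i=9 t=8 v=4: → [7,10); WM=11
i=10 t=14 v=2: → [14,16); WM=11
i=11 t=14 v=1: → [14,16); WM=14
i=12 t=11 v=6: → [11,13); WM=14
i=13 t=14 v=4: → [14,16); WM=14
i=14 t=14 v=5: → [14,16); WM=14
i=15 t=17 v=6: → [17,19); WM=17
i=16 t=17 v=9: → [17,19); WM=17
i=17 t=21 v=9: → [21,23); WM=17
i=18 t=22 v=5: → [21,24); WM=17
i=19 t=22 v=8: → [21,24); WM=22
i=20 t=22 v=5: → [21,24); WM=22
i=21 t=23 v=2: → [21,25); WM=22
i=22 t=19 v=3: → [19,21); WM=22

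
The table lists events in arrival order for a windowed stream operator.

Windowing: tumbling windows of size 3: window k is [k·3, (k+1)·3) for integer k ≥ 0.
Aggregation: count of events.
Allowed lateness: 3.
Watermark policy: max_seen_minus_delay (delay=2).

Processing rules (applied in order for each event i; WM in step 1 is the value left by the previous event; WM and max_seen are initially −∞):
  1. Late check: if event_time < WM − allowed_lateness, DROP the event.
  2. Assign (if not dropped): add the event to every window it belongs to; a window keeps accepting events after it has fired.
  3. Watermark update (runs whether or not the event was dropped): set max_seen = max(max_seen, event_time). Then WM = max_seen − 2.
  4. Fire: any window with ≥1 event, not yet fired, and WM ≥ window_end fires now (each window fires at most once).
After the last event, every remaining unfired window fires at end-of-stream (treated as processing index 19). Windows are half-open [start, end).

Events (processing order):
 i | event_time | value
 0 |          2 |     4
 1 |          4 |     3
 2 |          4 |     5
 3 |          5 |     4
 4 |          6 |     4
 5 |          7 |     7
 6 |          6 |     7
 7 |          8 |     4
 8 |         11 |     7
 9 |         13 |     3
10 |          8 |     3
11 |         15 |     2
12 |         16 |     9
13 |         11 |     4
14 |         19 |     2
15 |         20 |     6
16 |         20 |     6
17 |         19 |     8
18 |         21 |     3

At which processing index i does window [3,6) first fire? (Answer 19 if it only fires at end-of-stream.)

i=0 t=2 v=4: → [0,3); WM=0
i=1 t=4 v=3: → [3,6); WM=2
i=2 t=4 v=5: → [3,6); WM=2
i=3 t=5 v=4: → [3,6); WM=3; [0,3) fires=1
i=4 t=6 v=4: → [6,9); WM=4
i=5 t=7 v=7: → [6,9); WM=5
i=6 t=6 v=7: → [6,9); WM=5
i=7 t=8 v=4: → [6,9); WM=6; [3,6) fires=3
i=8 t=11 v=7: → [9,12); WM=9; [6,9) fires=4
i=9 t=13 v=3: → [12,15); WM=11
i=10 t=8 v=3: → [6,9); WM=11
i=11 t=15 v=2: → [15,18); WM=13; [9,12) fires=1
i=12 t=16 v=9: → [15,18); WM=14
i=13 t=11 v=4: → [9,12); WM=14
i=14 t=19 v=2: → [18,21); WM=17; [12,15) fires=1
i=15 t=20 v=6: → [18,21); WM=18; [15,18) fires=2
i=16 t=20 v=6: → [18,21); WM=18
i=17 t=19 v=8: → [18,21); WM=18
i=18 t=21 v=3: → [21,24); WM=19

7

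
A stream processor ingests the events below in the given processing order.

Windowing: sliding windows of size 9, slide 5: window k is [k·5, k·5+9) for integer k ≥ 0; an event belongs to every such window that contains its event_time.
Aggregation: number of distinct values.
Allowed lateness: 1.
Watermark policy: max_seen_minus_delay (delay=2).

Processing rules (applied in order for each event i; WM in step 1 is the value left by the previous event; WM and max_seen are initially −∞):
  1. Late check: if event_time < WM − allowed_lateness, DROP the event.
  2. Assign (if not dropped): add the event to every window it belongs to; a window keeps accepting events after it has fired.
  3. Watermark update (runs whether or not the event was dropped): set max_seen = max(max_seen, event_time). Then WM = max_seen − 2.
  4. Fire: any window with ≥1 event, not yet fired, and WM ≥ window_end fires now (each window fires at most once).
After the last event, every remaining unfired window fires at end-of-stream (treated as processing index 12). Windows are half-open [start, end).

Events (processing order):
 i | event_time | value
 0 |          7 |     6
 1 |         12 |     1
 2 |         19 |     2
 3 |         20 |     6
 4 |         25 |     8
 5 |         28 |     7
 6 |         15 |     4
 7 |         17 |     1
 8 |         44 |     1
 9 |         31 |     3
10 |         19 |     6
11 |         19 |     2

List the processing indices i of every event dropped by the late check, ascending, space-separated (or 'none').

i=0 t=7 v=6: → [5,14),[0,9); WM=5
i=1 t=12 v=1: → [10,19),[5,14); WM=10; [0,9) fires=1
i=2 t=19 v=2: → [15,24); WM=17; [5,14) fires=2
i=3 t=20 v=6: → [20,29),[15,24); WM=18
i=4 t=25 v=8: → [25,34),[20,29); WM=23; [10,19) fires=1
i=5 t=28 v=7: → [25,34),[20,29); WM=26; [15,24) fires=2
i=6 t=15 v=4: DROP (t<26-1); WM=26
i=7 t=17 v=1: DROP (t<26-1); WM=26
i=8 t=44 v=1: → [40,49); WM=42; [20,29) fires=3 [25,34) fires=2
i=9 t=31 v=3: DROP (t<42-1); WM=42
i=10 t=19 v=6: DROP (t<42-1); WM=42
i=11 t=19 v=2: DROP (t<42-1); WM=42

6 7 9 10 11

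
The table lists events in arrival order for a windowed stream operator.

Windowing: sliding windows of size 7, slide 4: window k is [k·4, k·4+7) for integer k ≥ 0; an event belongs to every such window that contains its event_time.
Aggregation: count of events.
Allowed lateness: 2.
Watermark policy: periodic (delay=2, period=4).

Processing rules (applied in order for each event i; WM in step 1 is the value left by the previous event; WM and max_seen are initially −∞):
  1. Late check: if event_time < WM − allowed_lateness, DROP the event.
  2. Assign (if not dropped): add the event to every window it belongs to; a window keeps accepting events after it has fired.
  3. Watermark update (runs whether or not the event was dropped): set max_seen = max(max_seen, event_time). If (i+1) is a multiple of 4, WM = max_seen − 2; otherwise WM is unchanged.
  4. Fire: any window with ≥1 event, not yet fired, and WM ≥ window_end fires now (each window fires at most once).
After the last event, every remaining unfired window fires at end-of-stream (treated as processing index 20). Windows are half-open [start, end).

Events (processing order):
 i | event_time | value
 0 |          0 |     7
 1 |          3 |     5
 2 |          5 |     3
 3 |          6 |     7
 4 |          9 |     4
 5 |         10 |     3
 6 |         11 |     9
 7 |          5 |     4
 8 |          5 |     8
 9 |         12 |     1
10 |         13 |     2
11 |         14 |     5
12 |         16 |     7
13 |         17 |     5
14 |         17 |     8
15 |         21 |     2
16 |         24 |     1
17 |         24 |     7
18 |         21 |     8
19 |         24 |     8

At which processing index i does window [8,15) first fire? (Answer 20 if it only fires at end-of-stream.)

15

i=0 t=0 v=7: → [0,7); WM=−∞
i=1 t=3 v=5: → [0,7); WM=−∞
i=2 t=5 v=3: → [4,11),[0,7); WM=−∞
i=3 t=6 v=7: → [4,11),[0,7); WM=4
i=4 t=9 v=4: → [8,15),[4,11); WM=4
i=5 t=10 v=3: → [8,15),[4,11); WM=4
i=6 t=11 v=9: → [8,15); WM=4
i=7 t=5 v=4: → [4,11),[0,7); WM=9; [0,7) fires=5
i=8 t=5 v=8: DROP (t<9-2); WM=9
i=9 t=12 v=1: → [12,19),[8,15); WM=9
i=10 t=13 v=2: → [12,19),[8,15); WM=9
i=11 t=14 v=5: → [12,19),[8,15); WM=12; [4,11) fires=5
i=12 t=16 v=7: → [16,23),[12,19); WM=12
i=13 t=17 v=5: → [16,23),[12,19); WM=12
i=14 t=17 v=8: → [16,23),[12,19); WM=12
i=15 t=21 v=2: → [20,27),[16,23); WM=19; [8,15) fires=6 [12,19) fires=6
i=16 t=24 v=1: → [24,31),[20,27); WM=19
i=17 t=24 v=7: → [24,31),[20,27); WM=19
i=18 t=21 v=8: → [20,27),[16,23); WM=19
i=19 t=24 v=8: → [24,31),[20,27); WM=22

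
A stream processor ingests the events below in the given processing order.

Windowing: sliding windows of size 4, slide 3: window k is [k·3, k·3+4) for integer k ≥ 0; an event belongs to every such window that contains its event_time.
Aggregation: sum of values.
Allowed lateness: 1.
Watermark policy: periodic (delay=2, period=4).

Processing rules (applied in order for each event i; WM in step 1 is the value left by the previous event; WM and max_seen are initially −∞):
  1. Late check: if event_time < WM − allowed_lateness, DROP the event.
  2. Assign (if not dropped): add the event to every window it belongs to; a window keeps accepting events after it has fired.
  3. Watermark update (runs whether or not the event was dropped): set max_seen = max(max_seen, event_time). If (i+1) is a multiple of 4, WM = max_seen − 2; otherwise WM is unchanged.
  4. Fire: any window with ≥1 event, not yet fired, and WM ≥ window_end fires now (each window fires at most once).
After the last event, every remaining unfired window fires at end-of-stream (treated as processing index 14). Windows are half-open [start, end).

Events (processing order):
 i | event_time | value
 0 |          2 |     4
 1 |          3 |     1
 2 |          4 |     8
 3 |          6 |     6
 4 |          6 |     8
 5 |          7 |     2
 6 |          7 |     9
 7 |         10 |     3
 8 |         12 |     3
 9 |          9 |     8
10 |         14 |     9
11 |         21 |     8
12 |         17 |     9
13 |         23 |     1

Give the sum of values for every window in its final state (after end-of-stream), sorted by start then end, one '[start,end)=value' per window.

i=0 t=2 v=4: → [0,4); WM=−∞
i=1 t=3 v=1: → [3,7),[0,4); WM=−∞
i=2 t=4 v=8: → [3,7); WM=−∞
i=3 t=6 v=6: → [6,10),[3,7); WM=4; [0,4) fires=5
i=4 t=6 v=8: → [6,10),[3,7); WM=4
i=5 t=7 v=2: → [6,10); WM=4
i=6 t=7 v=9: → [6,10); WM=4
i=7 t=10 v=3: → [9,13); WM=8; [3,7) fires=23
i=8 t=12 v=3: → [12,16),[9,13); WM=8
i=9 t=9 v=8: → [9,13),[6,10); WM=8
i=10 t=14 v=9: → [12,16); WM=8
i=11 t=21 v=8: → [21,25),[18,22); WM=19; [6,10) fires=33 [9,13) fires=14 [12,16) fires=12
i=12 t=17 v=9: DROP (t<19-1); WM=19
i=13 t=23 v=1: → [21,25); WM=19

[0,4)=5 [3,7)=23 [6,10)=33 [9,13)=14 [12,16)=12 [18,22)=8 [21,25)=9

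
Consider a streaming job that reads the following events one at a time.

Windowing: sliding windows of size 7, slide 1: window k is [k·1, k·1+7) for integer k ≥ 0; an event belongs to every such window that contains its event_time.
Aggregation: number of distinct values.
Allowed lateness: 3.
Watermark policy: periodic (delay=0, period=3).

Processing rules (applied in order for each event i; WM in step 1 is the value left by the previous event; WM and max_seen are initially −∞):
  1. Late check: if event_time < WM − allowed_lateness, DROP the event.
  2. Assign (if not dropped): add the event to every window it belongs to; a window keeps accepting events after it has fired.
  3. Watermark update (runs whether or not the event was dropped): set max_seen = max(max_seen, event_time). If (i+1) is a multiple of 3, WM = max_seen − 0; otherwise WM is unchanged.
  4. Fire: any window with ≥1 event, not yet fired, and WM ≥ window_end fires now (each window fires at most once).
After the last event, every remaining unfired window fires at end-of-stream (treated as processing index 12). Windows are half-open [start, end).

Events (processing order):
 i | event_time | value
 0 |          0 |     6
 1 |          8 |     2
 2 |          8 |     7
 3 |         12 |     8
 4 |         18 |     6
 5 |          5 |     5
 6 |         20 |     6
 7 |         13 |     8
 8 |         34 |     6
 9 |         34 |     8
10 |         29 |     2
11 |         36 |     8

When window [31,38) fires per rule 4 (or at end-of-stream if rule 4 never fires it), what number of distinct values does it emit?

2

i=0 t=0 v=6: → [0,7); WM=−∞
i=1 t=8 v=2: → [8,15),[7,14),[6,13),[5,12),[4,11),[3,10),[2,9); WM=−∞
i=2 t=8 v=7: → [8,15),[7,14),[6,13),[5,12),[4,11),[3,10),[2,9); WM=8; [0,7) fires=1
i=3 t=12 v=8: → [12,19),[11,18),[10,17),[9,16),[8,15),[7,14),[6,13); WM=8
i=4 t=18 v=6: → [18,25),[17,24),[16,23),[15,22),[14,21),[13,20),[12,19); WM=8
i=5 t=5 v=5: → [5,12),[4,11),[3,10),[2,9),[1,8),[0,7); WM=18; [1,8) fires=1 [2,9) fires=3 [3,10) fires=3 [4,11) fires=3 [5,12) fires=3 [6,13) fires=3 [7,14) fires=3 [8,15) fires=3 [9,16) fires=1 [10,17) fires=1 [11,18) fires=1
i=6 t=20 v=6: → [20,27),[19,26),[18,25),[17,24),[16,23),[15,22),[14,21); WM=18
i=7 t=13 v=8: DROP (t<18-3); WM=18
i=8 t=34 v=6: → [34,41),[33,40),[32,39),[31,38),[30,37),[29,36),[28,35); WM=34; [12,19) fires=2 [13,20) fires=1 [14,21) fires=1 [15,22) fires=1 [16,23) fires=1 [17,24) fires=1 [18,25) fires=1 [19,26) fires=1 [20,27) fires=1
i=9 t=34 v=8: → [34,41),[33,40),[32,39),[31,38),[30,37),[29,36),[28,35); WM=34
i=10 t=29 v=2: DROP (t<34-3); WM=34
i=11 t=36 v=8: → [36,43),[35,42),[34,41),[33,40),[32,39),[31,38),[30,37); WM=36; [28,35) fires=2 [29,36) fires=2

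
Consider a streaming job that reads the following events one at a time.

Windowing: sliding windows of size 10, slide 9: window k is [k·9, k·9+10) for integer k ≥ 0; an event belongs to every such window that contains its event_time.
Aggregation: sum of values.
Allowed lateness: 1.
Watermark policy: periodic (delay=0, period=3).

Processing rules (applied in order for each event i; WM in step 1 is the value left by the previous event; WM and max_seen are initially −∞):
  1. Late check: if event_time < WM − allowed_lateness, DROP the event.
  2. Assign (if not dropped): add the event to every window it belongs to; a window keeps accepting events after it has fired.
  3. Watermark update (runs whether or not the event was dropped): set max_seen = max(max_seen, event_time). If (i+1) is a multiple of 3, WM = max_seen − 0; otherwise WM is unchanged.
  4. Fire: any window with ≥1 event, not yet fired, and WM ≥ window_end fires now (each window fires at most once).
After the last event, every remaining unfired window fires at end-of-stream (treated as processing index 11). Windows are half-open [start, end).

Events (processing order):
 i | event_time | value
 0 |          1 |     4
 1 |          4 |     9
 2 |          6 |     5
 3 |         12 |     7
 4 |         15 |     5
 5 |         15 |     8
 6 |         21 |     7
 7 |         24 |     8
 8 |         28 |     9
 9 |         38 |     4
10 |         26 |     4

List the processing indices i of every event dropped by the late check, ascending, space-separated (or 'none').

i=0 t=1 v=4: → [0,10); WM=−∞
i=1 t=4 v=9: → [0,10); WM=−∞
i=2 t=6 v=5: → [0,10); WM=6
i=3 t=12 v=7: → [9,19); WM=6
i=4 t=15 v=5: → [9,19); WM=6
i=5 t=15 v=8: → [9,19); WM=15; [0,10) fires=18
i=6 t=21 v=7: → [18,28); WM=15
i=7 t=24 v=8: → [18,28); WM=15
i=8 t=28 v=9: → [27,37); WM=28; [9,19) fires=20 [18,28) fires=15
i=9 t=38 v=4: → [36,46); WM=28
i=10 t=26 v=4: DROP (t<28-1); WM=28

10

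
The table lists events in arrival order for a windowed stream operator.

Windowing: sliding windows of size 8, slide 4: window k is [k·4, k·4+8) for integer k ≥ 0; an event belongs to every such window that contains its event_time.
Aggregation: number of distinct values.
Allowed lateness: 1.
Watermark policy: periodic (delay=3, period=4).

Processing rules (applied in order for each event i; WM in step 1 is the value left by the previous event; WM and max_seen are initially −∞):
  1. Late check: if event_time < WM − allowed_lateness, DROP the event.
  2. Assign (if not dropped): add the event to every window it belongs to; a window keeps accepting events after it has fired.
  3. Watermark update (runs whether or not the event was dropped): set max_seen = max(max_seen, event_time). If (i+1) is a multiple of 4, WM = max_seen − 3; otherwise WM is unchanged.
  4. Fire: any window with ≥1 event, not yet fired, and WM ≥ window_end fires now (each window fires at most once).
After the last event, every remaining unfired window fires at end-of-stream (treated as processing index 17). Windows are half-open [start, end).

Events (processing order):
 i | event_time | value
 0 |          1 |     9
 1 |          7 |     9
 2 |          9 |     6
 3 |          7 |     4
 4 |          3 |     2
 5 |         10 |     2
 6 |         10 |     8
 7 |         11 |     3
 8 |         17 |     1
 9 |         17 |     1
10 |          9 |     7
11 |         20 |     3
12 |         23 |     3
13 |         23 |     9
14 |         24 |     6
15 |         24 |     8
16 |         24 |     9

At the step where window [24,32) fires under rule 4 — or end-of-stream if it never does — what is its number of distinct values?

i=0 t=1 v=9: → [0,8); WM=−∞
i=1 t=7 v=9: → [4,12),[0,8); WM=−∞
i=2 t=9 v=6: → [8,16),[4,12); WM=−∞
i=3 t=7 v=4: → [4,12),[0,8); WM=6
i=4 t=3 v=2: DROP (t<6-1); WM=6
i=5 t=10 v=2: → [8,16),[4,12); WM=6
i=6 t=10 v=8: → [8,16),[4,12); WM=6
i=7 t=11 v=3: → [8,16),[4,12); WM=8; [0,8) fires=2
i=8 t=17 v=1: → [16,24),[12,20); WM=8
i=9 t=17 v=1: → [16,24),[12,20); WM=8
i=10 t=9 v=7: → [8,16),[4,12); WM=8
i=11 t=20 v=3: → [20,28),[16,24); WM=17; [4,12) fires=7 [8,16) fires=5
i=12 t=23 v=3: → [20,28),[16,24); WM=17
i=13 t=23 v=9: → [20,28),[16,24); WM=17
i=14 t=24 v=6: → [24,32),[20,28); WM=17
i=15 t=24 v=8: → [24,32),[20,28); WM=21; [12,20) fires=1
i=16 t=24 v=9: → [24,32),[20,28); WM=21

3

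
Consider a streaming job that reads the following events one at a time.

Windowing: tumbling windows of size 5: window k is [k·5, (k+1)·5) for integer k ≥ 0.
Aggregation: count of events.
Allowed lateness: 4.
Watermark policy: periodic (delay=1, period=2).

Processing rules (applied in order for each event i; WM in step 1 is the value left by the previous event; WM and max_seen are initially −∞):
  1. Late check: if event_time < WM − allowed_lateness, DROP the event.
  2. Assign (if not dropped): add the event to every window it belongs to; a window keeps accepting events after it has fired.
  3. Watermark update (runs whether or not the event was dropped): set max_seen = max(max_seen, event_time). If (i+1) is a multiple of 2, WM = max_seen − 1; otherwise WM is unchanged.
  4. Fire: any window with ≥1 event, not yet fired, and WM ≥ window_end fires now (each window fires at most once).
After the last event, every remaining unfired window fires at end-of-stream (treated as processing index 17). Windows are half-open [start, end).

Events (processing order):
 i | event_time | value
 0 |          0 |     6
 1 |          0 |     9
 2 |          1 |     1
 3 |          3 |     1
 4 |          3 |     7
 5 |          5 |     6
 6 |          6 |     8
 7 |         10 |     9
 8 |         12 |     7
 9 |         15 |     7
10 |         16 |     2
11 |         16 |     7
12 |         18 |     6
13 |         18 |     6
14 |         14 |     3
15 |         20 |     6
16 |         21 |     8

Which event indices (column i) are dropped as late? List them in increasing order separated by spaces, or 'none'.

i=0 t=0 v=6: → [0,5); WM=−∞
i=1 t=0 v=9: → [0,5); WM=-1
i=2 t=1 v=1: → [0,5); WM=-1
i=3 t=3 v=1: → [0,5); WM=2
i=4 t=3 v=7: → [0,5); WM=2
i=5 t=5 v=6: → [5,10); WM=4
i=6 t=6 v=8: → [5,10); WM=4
i=7 t=10 v=9: → [10,15); WM=9; [0,5) fires=5
i=8 t=12 v=7: → [10,15); WM=9
i=9 t=15 v=7: → [15,20); WM=14; [5,10) fires=2
i=10 t=16 v=2: → [15,20); WM=14
i=11 t=16 v=7: → [15,20); WM=15; [10,15) fires=2
i=12 t=18 v=6: → [15,20); WM=15
i=13 t=18 v=6: → [15,20); WM=17
i=14 t=14 v=3: → [10,15); WM=17
i=15 t=20 v=6: → [20,25); WM=19
i=16 t=21 v=8: → [20,25); WM=19

none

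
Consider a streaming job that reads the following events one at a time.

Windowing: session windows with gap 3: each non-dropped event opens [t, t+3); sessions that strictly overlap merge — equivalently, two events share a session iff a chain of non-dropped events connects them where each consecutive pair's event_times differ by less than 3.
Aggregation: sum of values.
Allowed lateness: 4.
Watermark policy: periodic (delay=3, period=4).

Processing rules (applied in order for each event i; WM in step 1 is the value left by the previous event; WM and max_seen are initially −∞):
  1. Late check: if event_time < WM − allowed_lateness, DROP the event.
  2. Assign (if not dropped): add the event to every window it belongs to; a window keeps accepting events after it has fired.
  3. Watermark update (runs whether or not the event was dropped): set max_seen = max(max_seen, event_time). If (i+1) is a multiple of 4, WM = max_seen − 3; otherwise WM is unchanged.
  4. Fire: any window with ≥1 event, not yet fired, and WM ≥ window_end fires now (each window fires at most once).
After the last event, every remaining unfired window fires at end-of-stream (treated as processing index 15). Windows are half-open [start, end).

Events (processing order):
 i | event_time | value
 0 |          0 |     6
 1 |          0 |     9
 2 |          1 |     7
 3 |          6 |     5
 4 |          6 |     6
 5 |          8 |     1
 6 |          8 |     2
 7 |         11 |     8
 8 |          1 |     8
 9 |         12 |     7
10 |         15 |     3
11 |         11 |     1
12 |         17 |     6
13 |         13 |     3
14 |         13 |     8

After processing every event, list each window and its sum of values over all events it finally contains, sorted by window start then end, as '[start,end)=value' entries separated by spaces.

[0,4)=22 [6,11)=14 [11,20)=36

i=0 t=0 v=6: → [0,3); WM=−∞
i=1 t=0 v=9: → [0,3); WM=−∞
i=2 t=1 v=7: → [0,4); WM=−∞
i=3 t=6 v=5: → [6,9); WM=3
i=4 t=6 v=6: → [6,9); WM=3
i=5 t=8 v=1: → [6,11); WM=3
i=6 t=8 v=2: → [6,11); WM=3
i=7 t=11 v=8: → [11,14); WM=8
i=8 t=1 v=8: DROP (t<8-4); WM=8
i=9 t=12 v=7: → [11,15); WM=8
i=10 t=15 v=3: → [15,18); WM=8
i=11 t=11 v=1: → [11,15); WM=12
i=12 t=17 v=6: → [15,20); WM=12
i=13 t=13 v=3: → [11,20); WM=12
i=14 t=13 v=8: → [11,20); WM=12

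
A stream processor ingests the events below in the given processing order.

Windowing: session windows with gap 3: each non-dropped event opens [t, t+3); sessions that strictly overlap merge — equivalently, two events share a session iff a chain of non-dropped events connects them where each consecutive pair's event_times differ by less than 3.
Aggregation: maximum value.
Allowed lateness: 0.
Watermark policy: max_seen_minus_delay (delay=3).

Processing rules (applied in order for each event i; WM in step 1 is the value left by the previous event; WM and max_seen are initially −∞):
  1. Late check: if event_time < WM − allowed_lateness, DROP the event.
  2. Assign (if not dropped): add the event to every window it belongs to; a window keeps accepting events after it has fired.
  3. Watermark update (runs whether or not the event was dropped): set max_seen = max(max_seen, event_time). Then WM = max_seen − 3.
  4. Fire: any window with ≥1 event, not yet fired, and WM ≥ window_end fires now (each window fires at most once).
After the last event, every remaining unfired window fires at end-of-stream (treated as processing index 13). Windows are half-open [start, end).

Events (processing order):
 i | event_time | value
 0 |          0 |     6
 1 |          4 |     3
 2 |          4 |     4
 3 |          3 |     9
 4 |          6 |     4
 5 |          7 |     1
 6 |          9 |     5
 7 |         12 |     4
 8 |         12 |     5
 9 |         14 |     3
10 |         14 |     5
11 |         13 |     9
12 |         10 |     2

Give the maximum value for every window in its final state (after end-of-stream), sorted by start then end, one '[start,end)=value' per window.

i=0 t=0 v=6: → [0,3); WM=-3
i=1 t=4 v=3: → [4,7); WM=1
i=2 t=4 v=4: → [4,7); WM=1
i=3 t=3 v=9: → [3,7); WM=1
i=4 t=6 v=4: → [3,9); WM=3
i=5 t=7 v=1: → [3,10); WM=4
i=6 t=9 v=5: → [3,12); WM=6
i=7 t=12 v=4: → [12,15); WM=9
i=8 t=12 v=5: → [12,15); WM=9
i=9 t=14 v=3: → [12,17); WM=11
i=10 t=14 v=5: → [12,17); WM=11
i=11 t=13 v=9: → [12,17); WM=11
i=12 t=10 v=2: DROP (t<11-0); WM=11

[0,3)=6 [3,12)=9 [12,17)=9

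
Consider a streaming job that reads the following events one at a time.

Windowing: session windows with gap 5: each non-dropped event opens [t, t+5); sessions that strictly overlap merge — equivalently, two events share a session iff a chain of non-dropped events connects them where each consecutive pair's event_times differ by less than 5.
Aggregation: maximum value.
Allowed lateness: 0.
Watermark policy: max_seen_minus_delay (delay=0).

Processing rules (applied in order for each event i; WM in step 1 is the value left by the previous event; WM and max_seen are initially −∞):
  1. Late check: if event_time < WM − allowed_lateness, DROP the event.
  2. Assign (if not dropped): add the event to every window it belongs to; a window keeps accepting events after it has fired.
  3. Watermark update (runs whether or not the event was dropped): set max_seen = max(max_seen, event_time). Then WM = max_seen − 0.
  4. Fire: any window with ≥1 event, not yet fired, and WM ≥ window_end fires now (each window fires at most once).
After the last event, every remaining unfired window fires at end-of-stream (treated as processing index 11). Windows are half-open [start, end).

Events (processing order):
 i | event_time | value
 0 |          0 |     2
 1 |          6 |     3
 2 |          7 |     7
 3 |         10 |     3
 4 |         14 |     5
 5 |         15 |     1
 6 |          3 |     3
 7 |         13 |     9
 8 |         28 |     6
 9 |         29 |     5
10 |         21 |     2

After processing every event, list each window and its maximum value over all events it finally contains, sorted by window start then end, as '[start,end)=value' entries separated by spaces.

[0,5)=2 [6,20)=7 [28,34)=6

i=0 t=0 v=2: → [0,5); WM=0
i=1 t=6 v=3: → [6,11); WM=6
i=2 t=7 v=7: → [6,12); WM=7
i=3 t=10 v=3: → [6,15); WM=10
i=4 t=14 v=5: → [6,19); WM=14
i=5 t=15 v=1: → [6,20); WM=15
i=6 t=3 v=3: DROP (t<15-0); WM=15
i=7 t=13 v=9: DROP (t<15-0); WM=15
i=8 t=28 v=6: → [28,33); WM=28
i=9 t=29 v=5: → [28,34); WM=29
i=10 t=21 v=2: DROP (t<29-0); WM=29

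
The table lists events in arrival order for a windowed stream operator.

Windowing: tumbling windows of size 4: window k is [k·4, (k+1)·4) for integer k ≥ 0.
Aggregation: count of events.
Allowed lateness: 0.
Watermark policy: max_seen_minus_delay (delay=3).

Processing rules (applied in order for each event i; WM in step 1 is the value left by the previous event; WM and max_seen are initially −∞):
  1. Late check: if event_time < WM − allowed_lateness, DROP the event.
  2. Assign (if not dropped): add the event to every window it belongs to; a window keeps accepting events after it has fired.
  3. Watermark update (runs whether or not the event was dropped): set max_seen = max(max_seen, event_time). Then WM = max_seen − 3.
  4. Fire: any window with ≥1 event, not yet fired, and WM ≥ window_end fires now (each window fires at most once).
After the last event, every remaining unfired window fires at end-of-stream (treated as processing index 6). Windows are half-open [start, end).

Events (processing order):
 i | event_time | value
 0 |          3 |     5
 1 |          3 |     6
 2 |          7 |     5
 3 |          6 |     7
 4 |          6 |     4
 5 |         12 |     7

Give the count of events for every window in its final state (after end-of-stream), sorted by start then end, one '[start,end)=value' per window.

i=0 t=3 v=5: → [0,4); WM=0
i=1 t=3 v=6: → [0,4); WM=0
i=2 t=7 v=5: → [4,8); WM=4; [0,4) fires=2
i=3 t=6 v=7: → [4,8); WM=4
i=4 t=6 v=4: → [4,8); WM=4
i=5 t=12 v=7: → [12,16); WM=9; [4,8) fires=3

[0,4)=2 [4,8)=3 [12,16)=1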